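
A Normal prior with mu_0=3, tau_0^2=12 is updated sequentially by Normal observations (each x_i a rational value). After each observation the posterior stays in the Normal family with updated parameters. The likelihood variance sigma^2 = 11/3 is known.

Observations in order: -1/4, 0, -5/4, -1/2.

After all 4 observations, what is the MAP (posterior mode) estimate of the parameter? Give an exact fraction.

obs 1: x=-1/4 → posterior Normal(24/47, 132/47)
obs 2: x=0 → posterior Normal(24/83, 132/83)
obs 3: x=-5/4 → posterior Normal(-3/17, 132/119)
obs 4: x=-1/2 → posterior Normal(-39/155, 132/155)

-39/155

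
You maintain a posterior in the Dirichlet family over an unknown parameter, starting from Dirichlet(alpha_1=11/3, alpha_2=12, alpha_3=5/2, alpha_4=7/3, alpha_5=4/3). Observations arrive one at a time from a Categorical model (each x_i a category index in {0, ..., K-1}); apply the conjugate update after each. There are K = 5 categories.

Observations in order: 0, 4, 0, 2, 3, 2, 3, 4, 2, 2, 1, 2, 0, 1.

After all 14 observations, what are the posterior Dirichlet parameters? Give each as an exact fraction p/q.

alpha_1=20/3, alpha_2=14, alpha_3=15/2, alpha_4=13/3, alpha_5=10/3

obs 1: x=0 → posterior Dirichlet(14/3, 12, 5/2, 7/3, 4/3)
obs 2: x=4 → posterior Dirichlet(14/3, 12, 5/2, 7/3, 7/3)
obs 3: x=0 → posterior Dirichlet(17/3, 12, 5/2, 7/3, 7/3)
obs 4: x=2 → posterior Dirichlet(17/3, 12, 7/2, 7/3, 7/3)
obs 5: x=3 → posterior Dirichlet(17/3, 12, 7/2, 10/3, 7/3)
obs 6: x=2 → posterior Dirichlet(17/3, 12, 9/2, 10/3, 7/3)
obs 7: x=3 → posterior Dirichlet(17/3, 12, 9/2, 13/3, 7/3)
obs 8: x=4 → posterior Dirichlet(17/3, 12, 9/2, 13/3, 10/3)
obs 9: x=2 → posterior Dirichlet(17/3, 12, 11/2, 13/3, 10/3)
obs 10: x=2 → posterior Dirichlet(17/3, 12, 13/2, 13/3, 10/3)
obs 11: x=1 → posterior Dirichlet(17/3, 13, 13/2, 13/3, 10/3)
obs 12: x=2 → posterior Dirichlet(17/3, 13, 15/2, 13/3, 10/3)
obs 13: x=0 → posterior Dirichlet(20/3, 13, 15/2, 13/3, 10/3)
obs 14: x=1 → posterior Dirichlet(20/3, 14, 15/2, 13/3, 10/3)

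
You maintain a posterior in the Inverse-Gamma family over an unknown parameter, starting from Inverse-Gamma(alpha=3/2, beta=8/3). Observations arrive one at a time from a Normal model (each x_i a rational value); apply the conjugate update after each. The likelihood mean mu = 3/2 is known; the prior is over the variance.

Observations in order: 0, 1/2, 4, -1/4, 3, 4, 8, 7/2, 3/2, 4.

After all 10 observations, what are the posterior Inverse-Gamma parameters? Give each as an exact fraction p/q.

obs 1: x=0 → posterior Inverse-Gamma(2, 91/24)
obs 2: x=1/2 → posterior Inverse-Gamma(5/2, 103/24)
obs 3: x=4 → posterior Inverse-Gamma(3, 89/12)
obs 4: x=-1/4 → posterior Inverse-Gamma(7/2, 859/96)
obs 5: x=3 → posterior Inverse-Gamma(4, 967/96)
obs 6: x=4 → posterior Inverse-Gamma(9/2, 1267/96)
obs 7: x=8 → posterior Inverse-Gamma(5, 3295/96)
obs 8: x=7/2 → posterior Inverse-Gamma(11/2, 3487/96)
obs 9: x=3/2 → posterior Inverse-Gamma(6, 3487/96)
obs 10: x=4 → posterior Inverse-Gamma(13/2, 3787/96)

alpha=13/2, beta=3787/96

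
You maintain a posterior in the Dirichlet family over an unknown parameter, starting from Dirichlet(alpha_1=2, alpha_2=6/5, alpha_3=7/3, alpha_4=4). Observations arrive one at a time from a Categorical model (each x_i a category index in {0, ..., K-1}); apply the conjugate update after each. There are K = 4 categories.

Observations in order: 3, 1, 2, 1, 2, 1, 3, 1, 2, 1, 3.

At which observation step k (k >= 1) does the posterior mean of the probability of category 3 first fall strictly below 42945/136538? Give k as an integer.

k = 10

obs 1: x=3 → posterior Dirichlet(2, 6/5, 7/3, 5)
obs 2: x=1 → posterior Dirichlet(2, 11/5, 7/3, 5)
obs 3: x=2 → posterior Dirichlet(2, 11/5, 10/3, 5)
obs 4: x=1 → posterior Dirichlet(2, 16/5, 10/3, 5)
obs 5: x=2 → posterior Dirichlet(2, 16/5, 13/3, 5)
obs 6: x=1 → posterior Dirichlet(2, 21/5, 13/3, 5)
obs 7: x=3 → posterior Dirichlet(2, 21/5, 13/3, 6)
obs 8: x=1 → posterior Dirichlet(2, 26/5, 13/3, 6)
obs 9: x=2 → posterior Dirichlet(2, 26/5, 16/3, 6)
obs 10: x=1 → posterior Dirichlet(2, 31/5, 16/3, 6)
obs 11: x=3 → posterior Dirichlet(2, 31/5, 16/3, 7)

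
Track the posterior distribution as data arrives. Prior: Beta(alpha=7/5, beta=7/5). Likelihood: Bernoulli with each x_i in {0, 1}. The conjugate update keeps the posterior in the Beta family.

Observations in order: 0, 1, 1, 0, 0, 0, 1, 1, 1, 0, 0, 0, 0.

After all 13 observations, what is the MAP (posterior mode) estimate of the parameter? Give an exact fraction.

9/23

obs 1: x=0 → posterior Beta(7/5, 12/5)
obs 2: x=1 → posterior Beta(12/5, 12/5)
obs 3: x=1 → posterior Beta(17/5, 12/5)
obs 4: x=0 → posterior Beta(17/5, 17/5)
obs 5: x=0 → posterior Beta(17/5, 22/5)
obs 6: x=0 → posterior Beta(17/5, 27/5)
obs 7: x=1 → posterior Beta(22/5, 27/5)
obs 8: x=1 → posterior Beta(27/5, 27/5)
obs 9: x=1 → posterior Beta(32/5, 27/5)
obs 10: x=0 → posterior Beta(32/5, 32/5)
obs 11: x=0 → posterior Beta(32/5, 37/5)
obs 12: x=0 → posterior Beta(32/5, 42/5)
obs 13: x=0 → posterior Beta(32/5, 47/5)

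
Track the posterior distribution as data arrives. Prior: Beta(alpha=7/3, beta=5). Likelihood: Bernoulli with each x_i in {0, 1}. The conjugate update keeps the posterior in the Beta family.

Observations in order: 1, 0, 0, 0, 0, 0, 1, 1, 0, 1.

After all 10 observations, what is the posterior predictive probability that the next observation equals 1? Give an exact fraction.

19/52

obs 1: x=1 → posterior Beta(10/3, 5)
obs 2: x=0 → posterior Beta(10/3, 6)
obs 3: x=0 → posterior Beta(10/3, 7)
obs 4: x=0 → posterior Beta(10/3, 8)
obs 5: x=0 → posterior Beta(10/3, 9)
obs 6: x=0 → posterior Beta(10/3, 10)
obs 7: x=1 → posterior Beta(13/3, 10)
obs 8: x=1 → posterior Beta(16/3, 10)
obs 9: x=0 → posterior Beta(16/3, 11)
obs 10: x=1 → posterior Beta(19/3, 11)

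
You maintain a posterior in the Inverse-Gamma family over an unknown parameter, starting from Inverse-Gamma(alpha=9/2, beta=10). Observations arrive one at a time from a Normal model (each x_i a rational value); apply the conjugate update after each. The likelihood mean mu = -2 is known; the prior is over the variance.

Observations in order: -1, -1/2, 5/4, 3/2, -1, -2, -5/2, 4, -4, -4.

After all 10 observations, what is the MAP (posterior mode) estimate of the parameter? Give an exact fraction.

obs 1: x=-1 → posterior Inverse-Gamma(5, 21/2)
obs 2: x=-1/2 → posterior Inverse-Gamma(11/2, 93/8)
obs 3: x=5/4 → posterior Inverse-Gamma(6, 541/32)
obs 4: x=3/2 → posterior Inverse-Gamma(13/2, 737/32)
obs 5: x=-1 → posterior Inverse-Gamma(7, 753/32)
obs 6: x=-2 → posterior Inverse-Gamma(15/2, 753/32)
obs 7: x=-5/2 → posterior Inverse-Gamma(8, 757/32)
obs 8: x=4 → posterior Inverse-Gamma(17/2, 1333/32)
obs 9: x=-4 → posterior Inverse-Gamma(9, 1397/32)
obs 10: x=-4 → posterior Inverse-Gamma(19/2, 1461/32)

487/112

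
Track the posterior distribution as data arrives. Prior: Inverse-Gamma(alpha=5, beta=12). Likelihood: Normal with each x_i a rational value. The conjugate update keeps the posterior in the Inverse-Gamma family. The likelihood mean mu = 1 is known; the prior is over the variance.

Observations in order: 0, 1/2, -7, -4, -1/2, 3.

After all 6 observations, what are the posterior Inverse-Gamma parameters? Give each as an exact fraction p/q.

obs 1: x=0 → posterior Inverse-Gamma(11/2, 25/2)
obs 2: x=1/2 → posterior Inverse-Gamma(6, 101/8)
obs 3: x=-7 → posterior Inverse-Gamma(13/2, 357/8)
obs 4: x=-4 → posterior Inverse-Gamma(7, 457/8)
obs 5: x=-1/2 → posterior Inverse-Gamma(15/2, 233/4)
obs 6: x=3 → posterior Inverse-Gamma(8, 241/4)

alpha=8, beta=241/4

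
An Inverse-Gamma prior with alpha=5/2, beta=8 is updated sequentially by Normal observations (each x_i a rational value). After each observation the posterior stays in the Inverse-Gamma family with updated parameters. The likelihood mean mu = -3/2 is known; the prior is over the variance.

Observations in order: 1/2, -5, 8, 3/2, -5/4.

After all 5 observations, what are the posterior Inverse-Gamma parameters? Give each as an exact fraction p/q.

obs 1: x=1/2 → posterior Inverse-Gamma(3, 10)
obs 2: x=-5 → posterior Inverse-Gamma(7/2, 129/8)
obs 3: x=8 → posterior Inverse-Gamma(4, 245/4)
obs 4: x=3/2 → posterior Inverse-Gamma(9/2, 263/4)
obs 5: x=-5/4 → posterior Inverse-Gamma(5, 2105/32)

alpha=5, beta=2105/32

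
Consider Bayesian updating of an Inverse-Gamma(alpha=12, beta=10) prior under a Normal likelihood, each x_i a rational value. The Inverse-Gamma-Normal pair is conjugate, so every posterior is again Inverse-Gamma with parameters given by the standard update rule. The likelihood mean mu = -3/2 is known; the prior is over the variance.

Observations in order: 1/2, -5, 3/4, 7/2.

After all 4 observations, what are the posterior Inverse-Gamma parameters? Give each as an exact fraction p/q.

alpha=14, beta=1061/32

obs 1: x=1/2 → posterior Inverse-Gamma(25/2, 12)
obs 2: x=-5 → posterior Inverse-Gamma(13, 145/8)
obs 3: x=3/4 → posterior Inverse-Gamma(27/2, 661/32)
obs 4: x=7/2 → posterior Inverse-Gamma(14, 1061/32)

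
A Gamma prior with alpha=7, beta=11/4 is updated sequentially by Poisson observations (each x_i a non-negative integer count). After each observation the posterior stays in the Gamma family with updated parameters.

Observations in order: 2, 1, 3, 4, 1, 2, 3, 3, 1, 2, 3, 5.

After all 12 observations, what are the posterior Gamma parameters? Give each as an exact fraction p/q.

obs 1: x=2 → posterior Gamma(9, 15/4)
obs 2: x=1 → posterior Gamma(10, 19/4)
obs 3: x=3 → posterior Gamma(13, 23/4)
obs 4: x=4 → posterior Gamma(17, 27/4)
obs 5: x=1 → posterior Gamma(18, 31/4)
obs 6: x=2 → posterior Gamma(20, 35/4)
obs 7: x=3 → posterior Gamma(23, 39/4)
obs 8: x=3 → posterior Gamma(26, 43/4)
obs 9: x=1 → posterior Gamma(27, 47/4)
obs 10: x=2 → posterior Gamma(29, 51/4)
obs 11: x=3 → posterior Gamma(32, 55/4)
obs 12: x=5 → posterior Gamma(37, 59/4)

alpha=37, beta=59/4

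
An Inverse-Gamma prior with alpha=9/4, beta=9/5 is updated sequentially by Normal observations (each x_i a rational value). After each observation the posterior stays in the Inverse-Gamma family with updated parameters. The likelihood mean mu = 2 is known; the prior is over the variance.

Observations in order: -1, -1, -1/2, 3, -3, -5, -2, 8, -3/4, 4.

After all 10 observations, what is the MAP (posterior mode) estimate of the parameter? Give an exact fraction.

obs 1: x=-1 → posterior Inverse-Gamma(11/4, 63/10)
obs 2: x=-1 → posterior Inverse-Gamma(13/4, 54/5)
obs 3: x=-1/2 → posterior Inverse-Gamma(15/4, 557/40)
obs 4: x=3 → posterior Inverse-Gamma(17/4, 577/40)
obs 5: x=-3 → posterior Inverse-Gamma(19/4, 1077/40)
obs 6: x=-5 → posterior Inverse-Gamma(21/4, 2057/40)
obs 7: x=-2 → posterior Inverse-Gamma(23/4, 2377/40)
obs 8: x=8 → posterior Inverse-Gamma(25/4, 3097/40)
obs 9: x=-3/4 → posterior Inverse-Gamma(27/4, 12993/160)
obs 10: x=4 → posterior Inverse-Gamma(29/4, 13313/160)

13313/1320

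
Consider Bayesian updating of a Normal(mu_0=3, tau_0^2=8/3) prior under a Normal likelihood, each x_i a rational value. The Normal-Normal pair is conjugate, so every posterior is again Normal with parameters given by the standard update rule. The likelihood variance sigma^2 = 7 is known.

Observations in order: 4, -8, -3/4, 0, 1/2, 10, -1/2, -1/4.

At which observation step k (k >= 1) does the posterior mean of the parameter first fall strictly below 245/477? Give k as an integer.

obs 1: x=4 → posterior Normal(95/29, 56/29)
obs 2: x=-8 → posterior Normal(31/37, 56/37)
obs 3: x=-3/4 → posterior Normal(5/9, 56/45)
obs 4: x=0 → posterior Normal(25/53, 56/53)
obs 5: x=1/2 → posterior Normal(29/61, 56/61)
obs 6: x=10 → posterior Normal(109/69, 56/69)
obs 7: x=-1/2 → posterior Normal(15/11, 8/11)
obs 8: x=-1/4 → posterior Normal(103/85, 56/85)

k = 4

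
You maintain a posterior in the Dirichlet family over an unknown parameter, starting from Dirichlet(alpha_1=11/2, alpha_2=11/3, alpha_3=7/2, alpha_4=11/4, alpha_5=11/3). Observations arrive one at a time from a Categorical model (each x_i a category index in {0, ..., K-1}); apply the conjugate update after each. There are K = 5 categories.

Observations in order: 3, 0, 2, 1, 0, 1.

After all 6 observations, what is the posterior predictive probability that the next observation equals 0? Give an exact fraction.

obs 1: x=3 → posterior Dirichlet(11/2, 11/3, 7/2, 15/4, 11/3)
obs 2: x=0 → posterior Dirichlet(13/2, 11/3, 7/2, 15/4, 11/3)
obs 3: x=2 → posterior Dirichlet(13/2, 11/3, 9/2, 15/4, 11/3)
obs 4: x=1 → posterior Dirichlet(13/2, 14/3, 9/2, 15/4, 11/3)
obs 5: x=0 → posterior Dirichlet(15/2, 14/3, 9/2, 15/4, 11/3)
obs 6: x=1 → posterior Dirichlet(15/2, 17/3, 9/2, 15/4, 11/3)

90/301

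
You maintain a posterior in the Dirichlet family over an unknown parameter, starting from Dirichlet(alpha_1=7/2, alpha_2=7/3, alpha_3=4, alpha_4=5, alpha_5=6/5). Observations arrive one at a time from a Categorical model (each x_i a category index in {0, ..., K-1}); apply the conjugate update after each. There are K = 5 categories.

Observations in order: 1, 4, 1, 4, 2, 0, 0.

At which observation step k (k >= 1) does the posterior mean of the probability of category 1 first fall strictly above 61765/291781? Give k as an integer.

obs 1: x=1 → posterior Dirichlet(7/2, 10/3, 4, 5, 6/5)
obs 2: x=4 → posterior Dirichlet(7/2, 10/3, 4, 5, 11/5)
obs 3: x=1 → posterior Dirichlet(7/2, 13/3, 4, 5, 11/5)
obs 4: x=4 → posterior Dirichlet(7/2, 13/3, 4, 5, 16/5)
obs 5: x=2 → posterior Dirichlet(7/2, 13/3, 5, 5, 16/5)
obs 6: x=0 → posterior Dirichlet(9/2, 13/3, 5, 5, 16/5)
obs 7: x=0 → posterior Dirichlet(11/2, 13/3, 5, 5, 16/5)

k = 3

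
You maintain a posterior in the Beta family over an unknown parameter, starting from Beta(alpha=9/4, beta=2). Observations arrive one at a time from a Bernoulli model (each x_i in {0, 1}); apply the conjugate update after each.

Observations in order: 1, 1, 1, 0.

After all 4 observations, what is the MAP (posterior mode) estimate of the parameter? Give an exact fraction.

obs 1: x=1 → posterior Beta(13/4, 2)
obs 2: x=1 → posterior Beta(17/4, 2)
obs 3: x=1 → posterior Beta(21/4, 2)
obs 4: x=0 → posterior Beta(21/4, 3)

17/25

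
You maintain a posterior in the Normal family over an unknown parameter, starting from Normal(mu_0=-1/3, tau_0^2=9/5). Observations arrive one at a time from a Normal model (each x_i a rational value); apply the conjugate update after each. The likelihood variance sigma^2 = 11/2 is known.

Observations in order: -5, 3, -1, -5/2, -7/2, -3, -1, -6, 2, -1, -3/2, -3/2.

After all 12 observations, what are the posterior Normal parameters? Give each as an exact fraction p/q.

obs 1: x=-5 → posterior Normal(-325/219, 99/73)
obs 2: x=3 → posterior Normal(-163/273, 99/91)
obs 3: x=-1 → posterior Normal(-217/327, 99/109)
obs 4: x=-5/2 → posterior Normal(-352/381, 99/127)
obs 5: x=-7/2 → posterior Normal(-541/435, 99/145)
obs 6: x=-3 → posterior Normal(-703/489, 99/163)
obs 7: x=-1 → posterior Normal(-757/543, 99/181)
obs 8: x=-6 → posterior Normal(-1081/597, 99/199)
obs 9: x=2 → posterior Normal(-139/93, 99/217)
obs 10: x=-1 → posterior Normal(-1027/705, 99/235)
obs 11: x=-3/2 → posterior Normal(-1108/759, 9/23)
obs 12: x=-3/2 → posterior Normal(-1189/813, 99/271)

mu_0=-1189/813, tau_0^2=99/271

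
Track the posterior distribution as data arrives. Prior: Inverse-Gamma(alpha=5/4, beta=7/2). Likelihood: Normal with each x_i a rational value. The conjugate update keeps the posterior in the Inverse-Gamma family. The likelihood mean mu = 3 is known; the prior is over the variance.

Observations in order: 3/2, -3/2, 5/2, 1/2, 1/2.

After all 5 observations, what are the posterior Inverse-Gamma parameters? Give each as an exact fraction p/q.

obs 1: x=3/2 → posterior Inverse-Gamma(7/4, 37/8)
obs 2: x=-3/2 → posterior Inverse-Gamma(9/4, 59/4)
obs 3: x=5/2 → posterior Inverse-Gamma(11/4, 119/8)
obs 4: x=1/2 → posterior Inverse-Gamma(13/4, 18)
obs 5: x=1/2 → posterior Inverse-Gamma(15/4, 169/8)

alpha=15/4, beta=169/8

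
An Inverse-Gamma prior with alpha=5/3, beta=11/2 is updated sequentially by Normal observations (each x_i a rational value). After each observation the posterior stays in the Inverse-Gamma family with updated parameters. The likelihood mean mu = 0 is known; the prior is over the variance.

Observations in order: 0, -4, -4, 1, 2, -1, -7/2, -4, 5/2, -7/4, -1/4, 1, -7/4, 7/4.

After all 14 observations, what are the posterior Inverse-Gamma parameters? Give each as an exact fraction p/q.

obs 1: x=0 → posterior Inverse-Gamma(13/6, 11/2)
obs 2: x=-4 → posterior Inverse-Gamma(8/3, 27/2)
obs 3: x=-4 → posterior Inverse-Gamma(19/6, 43/2)
obs 4: x=1 → posterior Inverse-Gamma(11/3, 22)
obs 5: x=2 → posterior Inverse-Gamma(25/6, 24)
obs 6: x=-1 → posterior Inverse-Gamma(14/3, 49/2)
obs 7: x=-7/2 → posterior Inverse-Gamma(31/6, 245/8)
obs 8: x=-4 → posterior Inverse-Gamma(17/3, 309/8)
obs 9: x=5/2 → posterior Inverse-Gamma(37/6, 167/4)
obs 10: x=-7/4 → posterior Inverse-Gamma(20/3, 1385/32)
obs 11: x=-1/4 → posterior Inverse-Gamma(43/6, 693/16)
obs 12: x=1 → posterior Inverse-Gamma(23/3, 701/16)
obs 13: x=-7/4 → posterior Inverse-Gamma(49/6, 1451/32)
obs 14: x=7/4 → posterior Inverse-Gamma(26/3, 375/8)

alpha=26/3, beta=375/8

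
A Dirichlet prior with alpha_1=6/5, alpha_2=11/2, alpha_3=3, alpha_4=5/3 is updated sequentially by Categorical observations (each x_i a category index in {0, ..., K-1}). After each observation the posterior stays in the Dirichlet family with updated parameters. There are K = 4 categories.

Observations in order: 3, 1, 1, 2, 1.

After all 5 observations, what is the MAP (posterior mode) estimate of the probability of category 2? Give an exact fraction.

obs 1: x=3 → posterior Dirichlet(6/5, 11/2, 3, 8/3)
obs 2: x=1 → posterior Dirichlet(6/5, 13/2, 3, 8/3)
obs 3: x=1 → posterior Dirichlet(6/5, 15/2, 3, 8/3)
obs 4: x=2 → posterior Dirichlet(6/5, 15/2, 4, 8/3)
obs 5: x=1 → posterior Dirichlet(6/5, 17/2, 4, 8/3)

90/371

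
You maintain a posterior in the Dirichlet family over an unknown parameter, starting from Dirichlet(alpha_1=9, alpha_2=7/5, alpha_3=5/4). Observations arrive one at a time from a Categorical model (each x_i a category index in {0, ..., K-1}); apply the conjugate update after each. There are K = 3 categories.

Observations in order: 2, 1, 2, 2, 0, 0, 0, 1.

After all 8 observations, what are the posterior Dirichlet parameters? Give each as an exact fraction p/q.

alpha_1=12, alpha_2=17/5, alpha_3=17/4

obs 1: x=2 → posterior Dirichlet(9, 7/5, 9/4)
obs 2: x=1 → posterior Dirichlet(9, 12/5, 9/4)
obs 3: x=2 → posterior Dirichlet(9, 12/5, 13/4)
obs 4: x=2 → posterior Dirichlet(9, 12/5, 17/4)
obs 5: x=0 → posterior Dirichlet(10, 12/5, 17/4)
obs 6: x=0 → posterior Dirichlet(11, 12/5, 17/4)
obs 7: x=0 → posterior Dirichlet(12, 12/5, 17/4)
obs 8: x=1 → posterior Dirichlet(12, 17/5, 17/4)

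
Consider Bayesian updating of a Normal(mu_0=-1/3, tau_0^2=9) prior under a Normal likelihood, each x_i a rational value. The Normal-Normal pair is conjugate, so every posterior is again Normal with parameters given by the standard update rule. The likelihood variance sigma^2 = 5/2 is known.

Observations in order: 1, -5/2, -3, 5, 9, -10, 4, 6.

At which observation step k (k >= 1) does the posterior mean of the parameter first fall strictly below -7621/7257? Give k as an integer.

k = 3

obs 1: x=1 → posterior Normal(49/69, 45/23)
obs 2: x=-5/2 → posterior Normal(-86/123, 45/41)
obs 3: x=-3 → posterior Normal(-248/177, 45/59)
obs 4: x=5 → posterior Normal(2/21, 45/77)
obs 5: x=9 → posterior Normal(508/285, 9/19)
obs 6: x=-10 → posterior Normal(-32/339, 45/113)
obs 7: x=4 → posterior Normal(184/393, 45/131)
obs 8: x=6 → posterior Normal(508/447, 45/149)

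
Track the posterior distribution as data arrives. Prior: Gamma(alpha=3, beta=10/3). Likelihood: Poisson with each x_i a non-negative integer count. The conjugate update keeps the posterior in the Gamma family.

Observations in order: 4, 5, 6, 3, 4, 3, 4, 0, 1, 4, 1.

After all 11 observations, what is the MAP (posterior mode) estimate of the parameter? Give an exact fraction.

111/43

obs 1: x=4 → posterior Gamma(7, 13/3)
obs 2: x=5 → posterior Gamma(12, 16/3)
obs 3: x=6 → posterior Gamma(18, 19/3)
obs 4: x=3 → posterior Gamma(21, 22/3)
obs 5: x=4 → posterior Gamma(25, 25/3)
obs 6: x=3 → posterior Gamma(28, 28/3)
obs 7: x=4 → posterior Gamma(32, 31/3)
obs 8: x=0 → posterior Gamma(32, 34/3)
obs 9: x=1 → posterior Gamma(33, 37/3)
obs 10: x=4 → posterior Gamma(37, 40/3)
obs 11: x=1 → posterior Gamma(38, 43/3)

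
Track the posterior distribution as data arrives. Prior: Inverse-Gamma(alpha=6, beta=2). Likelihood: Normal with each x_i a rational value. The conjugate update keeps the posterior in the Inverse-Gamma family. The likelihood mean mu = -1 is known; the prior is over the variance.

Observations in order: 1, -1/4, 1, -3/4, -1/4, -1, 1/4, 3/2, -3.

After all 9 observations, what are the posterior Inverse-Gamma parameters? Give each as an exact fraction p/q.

obs 1: x=1 → posterior Inverse-Gamma(13/2, 4)
obs 2: x=-1/4 → posterior Inverse-Gamma(7, 137/32)
obs 3: x=1 → posterior Inverse-Gamma(15/2, 201/32)
obs 4: x=-3/4 → posterior Inverse-Gamma(8, 101/16)
obs 5: x=-1/4 → posterior Inverse-Gamma(17/2, 211/32)
obs 6: x=-1 → posterior Inverse-Gamma(9, 211/32)
obs 7: x=1/4 → posterior Inverse-Gamma(19/2, 59/8)
obs 8: x=3/2 → posterior Inverse-Gamma(10, 21/2)
obs 9: x=-3 → posterior Inverse-Gamma(21/2, 25/2)

alpha=21/2, beta=25/2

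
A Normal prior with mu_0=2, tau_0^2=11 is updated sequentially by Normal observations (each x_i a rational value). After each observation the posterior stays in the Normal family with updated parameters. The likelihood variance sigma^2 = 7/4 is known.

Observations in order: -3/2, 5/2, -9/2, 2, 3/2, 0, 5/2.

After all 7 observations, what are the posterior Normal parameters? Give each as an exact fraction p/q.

mu_0=124/315, tau_0^2=11/45

obs 1: x=-3/2 → posterior Normal(-52/51, 77/51)
obs 2: x=5/2 → posterior Normal(58/95, 77/95)
obs 3: x=-9/2 → posterior Normal(-140/139, 77/139)
obs 4: x=2 → posterior Normal(-52/183, 77/183)
obs 5: x=3/2 → posterior Normal(14/227, 77/227)
obs 6: x=0 → posterior Normal(14/271, 77/271)
obs 7: x=5/2 → posterior Normal(124/315, 11/45)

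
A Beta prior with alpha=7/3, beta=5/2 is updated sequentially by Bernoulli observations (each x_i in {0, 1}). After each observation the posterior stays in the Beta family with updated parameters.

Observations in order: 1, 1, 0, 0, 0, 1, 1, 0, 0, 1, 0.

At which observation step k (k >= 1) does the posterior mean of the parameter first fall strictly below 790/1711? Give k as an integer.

k = 5

obs 1: x=1 → posterior Beta(10/3, 5/2)
obs 2: x=1 → posterior Beta(13/3, 5/2)
obs 3: x=0 → posterior Beta(13/3, 7/2)
obs 4: x=0 → posterior Beta(13/3, 9/2)
obs 5: x=0 → posterior Beta(13/3, 11/2)
obs 6: x=1 → posterior Beta(16/3, 11/2)
obs 7: x=1 → posterior Beta(19/3, 11/2)
obs 8: x=0 → posterior Beta(19/3, 13/2)
obs 9: x=0 → posterior Beta(19/3, 15/2)
obs 10: x=1 → posterior Beta(22/3, 15/2)
obs 11: x=0 → posterior Beta(22/3, 17/2)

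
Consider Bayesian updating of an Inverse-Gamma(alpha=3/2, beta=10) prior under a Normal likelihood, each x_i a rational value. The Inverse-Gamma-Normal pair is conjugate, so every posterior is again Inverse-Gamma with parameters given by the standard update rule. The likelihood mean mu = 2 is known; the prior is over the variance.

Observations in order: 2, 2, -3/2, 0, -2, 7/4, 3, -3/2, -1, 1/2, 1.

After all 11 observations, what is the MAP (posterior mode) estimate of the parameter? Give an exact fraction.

obs 1: x=2 → posterior Inverse-Gamma(2, 10)
obs 2: x=2 → posterior Inverse-Gamma(5/2, 10)
obs 3: x=-3/2 → posterior Inverse-Gamma(3, 129/8)
obs 4: x=0 → posterior Inverse-Gamma(7/2, 145/8)
obs 5: x=-2 → posterior Inverse-Gamma(4, 209/8)
obs 6: x=7/4 → posterior Inverse-Gamma(9/2, 837/32)
obs 7: x=3 → posterior Inverse-Gamma(5, 853/32)
obs 8: x=-3/2 → posterior Inverse-Gamma(11/2, 1049/32)
obs 9: x=-1 → posterior Inverse-Gamma(6, 1193/32)
obs 10: x=1/2 → posterior Inverse-Gamma(13/2, 1229/32)
obs 11: x=1 → posterior Inverse-Gamma(7, 1245/32)

1245/256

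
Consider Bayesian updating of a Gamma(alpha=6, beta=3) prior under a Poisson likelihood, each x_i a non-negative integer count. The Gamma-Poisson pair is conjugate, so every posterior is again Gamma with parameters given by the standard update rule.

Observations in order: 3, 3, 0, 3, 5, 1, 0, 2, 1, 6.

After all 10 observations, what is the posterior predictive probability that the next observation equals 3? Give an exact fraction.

406099324765741468858985472089122595/2075272824482804057431443943658094592

obs 1: x=3 → posterior Gamma(9, 4)
obs 2: x=3 → posterior Gamma(12, 5)
obs 3: x=0 → posterior Gamma(12, 6)
obs 4: x=3 → posterior Gamma(15, 7)
obs 5: x=5 → posterior Gamma(20, 8)
obs 6: x=1 → posterior Gamma(21, 9)
obs 7: x=0 → posterior Gamma(21, 10)
obs 8: x=2 → posterior Gamma(23, 11)
obs 9: x=1 → posterior Gamma(24, 12)
obs 10: x=6 → posterior Gamma(30, 13)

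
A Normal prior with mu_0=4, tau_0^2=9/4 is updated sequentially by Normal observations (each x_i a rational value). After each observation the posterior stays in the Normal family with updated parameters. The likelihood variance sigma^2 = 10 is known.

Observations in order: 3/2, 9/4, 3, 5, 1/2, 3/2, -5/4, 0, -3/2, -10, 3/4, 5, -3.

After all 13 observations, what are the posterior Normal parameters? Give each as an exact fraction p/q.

mu_0=775/628, tau_0^2=90/157

obs 1: x=3/2 → posterior Normal(347/98, 90/49)
obs 2: x=9/4 → posterior Normal(775/232, 45/29)
obs 3: x=3 → posterior Normal(883/268, 90/67)
obs 4: x=5 → posterior Normal(1063/304, 45/38)
obs 5: x=1/2 → posterior Normal(1081/340, 18/17)
obs 6: x=3/2 → posterior Normal(1135/376, 45/47)
obs 7: x=-5/4 → posterior Normal(545/206, 90/103)
obs 8: x=0 → posterior Normal(545/224, 45/56)
obs 9: x=-3/2 → posterior Normal(259/121, 90/121)
obs 10: x=-10 → posterior Normal(13/10, 9/13)
obs 11: x=3/4 → posterior Normal(703/556, 90/139)
obs 12: x=5 → posterior Normal(883/592, 45/74)
obs 13: x=-3 → posterior Normal(775/628, 90/157)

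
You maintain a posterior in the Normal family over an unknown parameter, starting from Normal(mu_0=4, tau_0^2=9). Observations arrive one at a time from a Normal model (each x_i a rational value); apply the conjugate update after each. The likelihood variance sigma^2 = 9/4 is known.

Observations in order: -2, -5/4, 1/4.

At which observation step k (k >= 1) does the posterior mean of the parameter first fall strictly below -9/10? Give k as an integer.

k = 2

obs 1: x=-2 → posterior Normal(-4/5, 9/5)
obs 2: x=-5/4 → posterior Normal(-1, 1)
obs 3: x=1/4 → posterior Normal(-8/13, 9/13)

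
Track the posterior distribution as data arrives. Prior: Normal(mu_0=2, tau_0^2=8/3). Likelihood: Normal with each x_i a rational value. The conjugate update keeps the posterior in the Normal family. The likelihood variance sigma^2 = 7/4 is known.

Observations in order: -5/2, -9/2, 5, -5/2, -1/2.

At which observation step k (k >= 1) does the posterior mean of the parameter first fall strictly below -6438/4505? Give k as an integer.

obs 1: x=-5/2 → posterior Normal(-38/53, 56/53)
obs 2: x=-9/2 → posterior Normal(-182/85, 56/85)
obs 3: x=5 → posterior Normal(-22/117, 56/117)
obs 4: x=-5/2 → posterior Normal(-102/149, 56/149)
obs 5: x=-1/2 → posterior Normal(-118/181, 56/181)

k = 2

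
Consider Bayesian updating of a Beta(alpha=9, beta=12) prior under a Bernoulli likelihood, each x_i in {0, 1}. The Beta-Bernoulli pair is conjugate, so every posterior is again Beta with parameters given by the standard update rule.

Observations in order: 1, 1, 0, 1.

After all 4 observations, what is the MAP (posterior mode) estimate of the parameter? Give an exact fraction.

11/23

obs 1: x=1 → posterior Beta(10, 12)
obs 2: x=1 → posterior Beta(11, 12)
obs 3: x=0 → posterior Beta(11, 13)
obs 4: x=1 → posterior Beta(12, 13)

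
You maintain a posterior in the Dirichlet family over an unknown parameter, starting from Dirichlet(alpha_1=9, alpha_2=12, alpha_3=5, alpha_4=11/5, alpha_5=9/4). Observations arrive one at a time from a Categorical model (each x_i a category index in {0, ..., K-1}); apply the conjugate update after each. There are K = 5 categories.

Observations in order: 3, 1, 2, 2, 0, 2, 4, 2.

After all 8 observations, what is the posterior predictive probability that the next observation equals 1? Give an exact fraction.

obs 1: x=3 → posterior Dirichlet(9, 12, 5, 16/5, 9/4)
obs 2: x=1 → posterior Dirichlet(9, 13, 5, 16/5, 9/4)
obs 3: x=2 → posterior Dirichlet(9, 13, 6, 16/5, 9/4)
obs 4: x=2 → posterior Dirichlet(9, 13, 7, 16/5, 9/4)
obs 5: x=0 → posterior Dirichlet(10, 13, 7, 16/5, 9/4)
obs 6: x=2 → posterior Dirichlet(10, 13, 8, 16/5, 9/4)
obs 7: x=4 → posterior Dirichlet(10, 13, 8, 16/5, 13/4)
obs 8: x=2 → posterior Dirichlet(10, 13, 9, 16/5, 13/4)

260/769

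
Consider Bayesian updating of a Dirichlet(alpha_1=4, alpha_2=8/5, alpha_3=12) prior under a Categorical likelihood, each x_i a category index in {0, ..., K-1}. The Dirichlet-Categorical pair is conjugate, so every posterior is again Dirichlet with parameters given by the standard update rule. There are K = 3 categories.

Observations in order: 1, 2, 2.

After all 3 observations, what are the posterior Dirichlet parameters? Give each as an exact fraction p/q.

alpha_1=4, alpha_2=13/5, alpha_3=14

obs 1: x=1 → posterior Dirichlet(4, 13/5, 12)
obs 2: x=2 → posterior Dirichlet(4, 13/5, 13)
obs 3: x=2 → posterior Dirichlet(4, 13/5, 14)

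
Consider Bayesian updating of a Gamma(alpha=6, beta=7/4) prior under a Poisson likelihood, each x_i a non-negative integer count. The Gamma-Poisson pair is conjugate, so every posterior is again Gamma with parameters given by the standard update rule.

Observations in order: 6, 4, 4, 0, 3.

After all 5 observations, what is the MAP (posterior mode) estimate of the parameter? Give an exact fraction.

88/27

obs 1: x=6 → posterior Gamma(12, 11/4)
obs 2: x=4 → posterior Gamma(16, 15/4)
obs 3: x=4 → posterior Gamma(20, 19/4)
obs 4: x=0 → posterior Gamma(20, 23/4)
obs 5: x=3 → posterior Gamma(23, 27/4)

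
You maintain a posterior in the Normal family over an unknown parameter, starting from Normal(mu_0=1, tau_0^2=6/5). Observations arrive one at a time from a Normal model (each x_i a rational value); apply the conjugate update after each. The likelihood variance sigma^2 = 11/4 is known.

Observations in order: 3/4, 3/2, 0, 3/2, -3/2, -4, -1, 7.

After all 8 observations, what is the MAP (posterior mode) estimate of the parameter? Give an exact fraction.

obs 1: x=3/4 → posterior Normal(73/79, 66/79)
obs 2: x=3/2 → posterior Normal(109/103, 66/103)
obs 3: x=0 → posterior Normal(109/127, 66/127)
obs 4: x=3/2 → posterior Normal(145/151, 66/151)
obs 5: x=-3/2 → posterior Normal(109/175, 66/175)
obs 6: x=-4 → posterior Normal(13/199, 66/199)
obs 7: x=-1 → posterior Normal(-11/223, 66/223)
obs 8: x=7 → posterior Normal(157/247, 66/247)

157/247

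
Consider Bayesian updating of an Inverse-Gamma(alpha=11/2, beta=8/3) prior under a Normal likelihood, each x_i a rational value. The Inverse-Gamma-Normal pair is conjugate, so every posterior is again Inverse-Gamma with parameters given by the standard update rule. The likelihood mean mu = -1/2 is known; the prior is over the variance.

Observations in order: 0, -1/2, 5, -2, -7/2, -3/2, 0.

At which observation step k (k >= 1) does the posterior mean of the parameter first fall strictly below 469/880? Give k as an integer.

k = 2

obs 1: x=0 → posterior Inverse-Gamma(6, 67/24)
obs 2: x=-1/2 → posterior Inverse-Gamma(13/2, 67/24)
obs 3: x=5 → posterior Inverse-Gamma(7, 215/12)
obs 4: x=-2 → posterior Inverse-Gamma(15/2, 457/24)
obs 5: x=-7/2 → posterior Inverse-Gamma(8, 565/24)
obs 6: x=-3/2 → posterior Inverse-Gamma(17/2, 577/24)
obs 7: x=0 → posterior Inverse-Gamma(9, 145/6)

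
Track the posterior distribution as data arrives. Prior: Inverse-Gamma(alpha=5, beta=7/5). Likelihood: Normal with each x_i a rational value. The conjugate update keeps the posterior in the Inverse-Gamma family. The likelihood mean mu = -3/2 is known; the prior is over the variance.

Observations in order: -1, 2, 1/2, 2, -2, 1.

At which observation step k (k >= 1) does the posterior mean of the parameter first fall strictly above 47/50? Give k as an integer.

k = 2

obs 1: x=-1 → posterior Inverse-Gamma(11/2, 61/40)
obs 2: x=2 → posterior Inverse-Gamma(6, 153/20)
obs 3: x=1/2 → posterior Inverse-Gamma(13/2, 193/20)
obs 4: x=2 → posterior Inverse-Gamma(7, 631/40)
obs 5: x=-2 → posterior Inverse-Gamma(15/2, 159/10)
obs 6: x=1 → posterior Inverse-Gamma(8, 761/40)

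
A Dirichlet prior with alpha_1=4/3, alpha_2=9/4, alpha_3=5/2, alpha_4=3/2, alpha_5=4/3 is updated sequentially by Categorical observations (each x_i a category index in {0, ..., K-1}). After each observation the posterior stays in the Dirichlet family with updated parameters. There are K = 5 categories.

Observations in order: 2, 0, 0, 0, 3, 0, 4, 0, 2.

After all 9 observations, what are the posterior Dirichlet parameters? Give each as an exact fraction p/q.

alpha_1=19/3, alpha_2=9/4, alpha_3=9/2, alpha_4=5/2, alpha_5=7/3

obs 1: x=2 → posterior Dirichlet(4/3, 9/4, 7/2, 3/2, 4/3)
obs 2: x=0 → posterior Dirichlet(7/3, 9/4, 7/2, 3/2, 4/3)
obs 3: x=0 → posterior Dirichlet(10/3, 9/4, 7/2, 3/2, 4/3)
obs 4: x=0 → posterior Dirichlet(13/3, 9/4, 7/2, 3/2, 4/3)
obs 5: x=3 → posterior Dirichlet(13/3, 9/4, 7/2, 5/2, 4/3)
obs 6: x=0 → posterior Dirichlet(16/3, 9/4, 7/2, 5/2, 4/3)
obs 7: x=4 → posterior Dirichlet(16/3, 9/4, 7/2, 5/2, 7/3)
obs 8: x=0 → posterior Dirichlet(19/3, 9/4, 7/2, 5/2, 7/3)
obs 9: x=2 → posterior Dirichlet(19/3, 9/4, 9/2, 5/2, 7/3)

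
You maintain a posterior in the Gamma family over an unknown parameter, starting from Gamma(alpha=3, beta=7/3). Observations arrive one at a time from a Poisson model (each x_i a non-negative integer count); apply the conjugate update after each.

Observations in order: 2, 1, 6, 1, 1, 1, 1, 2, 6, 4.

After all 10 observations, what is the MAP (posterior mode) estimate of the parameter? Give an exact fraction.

81/37

obs 1: x=2 → posterior Gamma(5, 10/3)
obs 2: x=1 → posterior Gamma(6, 13/3)
obs 3: x=6 → posterior Gamma(12, 16/3)
obs 4: x=1 → posterior Gamma(13, 19/3)
obs 5: x=1 → posterior Gamma(14, 22/3)
obs 6: x=1 → posterior Gamma(15, 25/3)
obs 7: x=1 → posterior Gamma(16, 28/3)
obs 8: x=2 → posterior Gamma(18, 31/3)
obs 9: x=6 → posterior Gamma(24, 34/3)
obs 10: x=4 → posterior Gamma(28, 37/3)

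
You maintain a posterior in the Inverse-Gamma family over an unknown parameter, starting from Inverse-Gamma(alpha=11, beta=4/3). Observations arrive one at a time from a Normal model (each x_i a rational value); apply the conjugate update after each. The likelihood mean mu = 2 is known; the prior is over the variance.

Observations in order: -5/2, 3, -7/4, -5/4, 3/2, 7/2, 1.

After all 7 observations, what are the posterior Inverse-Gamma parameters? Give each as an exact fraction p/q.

alpha=29/2, beta=1249/48

obs 1: x=-5/2 → posterior Inverse-Gamma(23/2, 275/24)
obs 2: x=3 → posterior Inverse-Gamma(12, 287/24)
obs 3: x=-7/4 → posterior Inverse-Gamma(25/2, 1823/96)
obs 4: x=-5/4 → posterior Inverse-Gamma(13, 1165/48)
obs 5: x=3/2 → posterior Inverse-Gamma(27/2, 1171/48)
obs 6: x=7/2 → posterior Inverse-Gamma(14, 1225/48)
obs 7: x=1 → posterior Inverse-Gamma(29/2, 1249/48)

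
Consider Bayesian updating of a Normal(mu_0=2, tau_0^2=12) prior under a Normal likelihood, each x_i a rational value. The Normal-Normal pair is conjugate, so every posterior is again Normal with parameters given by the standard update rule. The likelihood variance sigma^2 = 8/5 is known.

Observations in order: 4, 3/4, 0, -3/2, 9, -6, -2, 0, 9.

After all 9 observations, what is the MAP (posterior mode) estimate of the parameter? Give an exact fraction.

obs 1: x=4 → posterior Normal(64/17, 24/17)
obs 2: x=3/4 → posterior Normal(301/128, 3/4)
obs 3: x=0 → posterior Normal(301/188, 24/47)
obs 4: x=-3/2 → posterior Normal(211/248, 12/31)
obs 5: x=9 → posterior Normal(751/308, 24/77)
obs 6: x=-6 → posterior Normal(17/16, 6/23)
obs 7: x=-2 → posterior Normal(271/428, 24/107)
obs 8: x=0 → posterior Normal(271/488, 12/61)
obs 9: x=9 → posterior Normal(811/548, 24/137)

811/548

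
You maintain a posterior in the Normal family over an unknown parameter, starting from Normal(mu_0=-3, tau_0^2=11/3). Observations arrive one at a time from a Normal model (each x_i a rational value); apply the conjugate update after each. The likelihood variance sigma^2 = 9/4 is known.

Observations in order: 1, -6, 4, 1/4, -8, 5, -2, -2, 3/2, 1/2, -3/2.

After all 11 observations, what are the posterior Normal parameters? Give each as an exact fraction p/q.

obs 1: x=1 → posterior Normal(-37/71, 99/71)
obs 2: x=-6 → posterior Normal(-301/115, 99/115)
obs 3: x=4 → posterior Normal(-125/159, 33/53)
obs 4: x=1/4 → posterior Normal(-114/203, 99/203)
obs 5: x=-8 → posterior Normal(-466/247, 99/247)
obs 6: x=5 → posterior Normal(-82/97, 33/97)
obs 7: x=-2 → posterior Normal(-334/335, 99/335)
obs 8: x=-2 → posterior Normal(-422/379, 99/379)
obs 9: x=3/2 → posterior Normal(-356/423, 11/47)
obs 10: x=1/2 → posterior Normal(-334/467, 99/467)
obs 11: x=-3/2 → posterior Normal(-400/511, 99/511)

mu_0=-400/511, tau_0^2=99/511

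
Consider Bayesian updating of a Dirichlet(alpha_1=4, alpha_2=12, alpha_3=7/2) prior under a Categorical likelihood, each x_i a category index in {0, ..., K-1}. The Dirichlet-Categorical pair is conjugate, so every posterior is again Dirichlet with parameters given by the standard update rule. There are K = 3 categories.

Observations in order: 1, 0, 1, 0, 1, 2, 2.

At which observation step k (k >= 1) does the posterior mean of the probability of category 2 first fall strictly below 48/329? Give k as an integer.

k = 5

obs 1: x=1 → posterior Dirichlet(4, 13, 7/2)
obs 2: x=0 → posterior Dirichlet(5, 13, 7/2)
obs 3: x=1 → posterior Dirichlet(5, 14, 7/2)
obs 4: x=0 → posterior Dirichlet(6, 14, 7/2)
obs 5: x=1 → posterior Dirichlet(6, 15, 7/2)
obs 6: x=2 → posterior Dirichlet(6, 15, 9/2)
obs 7: x=2 → posterior Dirichlet(6, 15, 11/2)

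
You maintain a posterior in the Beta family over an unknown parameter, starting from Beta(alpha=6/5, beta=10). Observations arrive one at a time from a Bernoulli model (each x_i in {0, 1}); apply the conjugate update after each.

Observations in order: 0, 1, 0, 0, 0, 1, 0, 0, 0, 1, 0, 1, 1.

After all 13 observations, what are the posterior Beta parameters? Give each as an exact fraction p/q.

alpha=31/5, beta=18

obs 1: x=0 → posterior Beta(6/5, 11)
obs 2: x=1 → posterior Beta(11/5, 11)
obs 3: x=0 → posterior Beta(11/5, 12)
obs 4: x=0 → posterior Beta(11/5, 13)
obs 5: x=0 → posterior Beta(11/5, 14)
obs 6: x=1 → posterior Beta(16/5, 14)
obs 7: x=0 → posterior Beta(16/5, 15)
obs 8: x=0 → posterior Beta(16/5, 16)
obs 9: x=0 → posterior Beta(16/5, 17)
obs 10: x=1 → posterior Beta(21/5, 17)
obs 11: x=0 → posterior Beta(21/5, 18)
obs 12: x=1 → posterior Beta(26/5, 18)
obs 13: x=1 → posterior Beta(31/5, 18)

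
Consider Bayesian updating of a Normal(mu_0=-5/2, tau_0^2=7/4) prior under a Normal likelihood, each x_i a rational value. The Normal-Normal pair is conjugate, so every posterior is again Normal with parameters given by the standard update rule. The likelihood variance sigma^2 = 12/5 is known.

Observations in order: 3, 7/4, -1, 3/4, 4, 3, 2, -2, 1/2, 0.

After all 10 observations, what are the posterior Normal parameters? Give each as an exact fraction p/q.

mu_0=150/199, tau_0^2=42/199

obs 1: x=3 → posterior Normal(-15/83, 84/83)
obs 2: x=7/4 → posterior Normal(185/472, 42/59)
obs 3: x=-1 → posterior Normal(5/68, 28/51)
obs 4: x=3/4 → posterior Normal(75/376, 21/47)
obs 5: x=4 → posterior Normal(355/446, 84/223)
obs 6: x=3 → posterior Normal(565/516, 14/43)
obs 7: x=2 → posterior Normal(705/586, 84/293)
obs 8: x=-2 → posterior Normal(565/656, 21/82)
obs 9: x=1/2 → posterior Normal(100/121, 28/121)
obs 10: x=0 → posterior Normal(150/199, 42/199)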